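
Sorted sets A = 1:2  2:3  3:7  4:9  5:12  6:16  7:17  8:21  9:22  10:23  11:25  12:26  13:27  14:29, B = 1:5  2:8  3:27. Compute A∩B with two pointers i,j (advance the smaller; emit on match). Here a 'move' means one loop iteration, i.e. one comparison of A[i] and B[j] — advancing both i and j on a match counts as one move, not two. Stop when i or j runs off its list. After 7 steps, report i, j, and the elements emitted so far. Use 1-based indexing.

i=6, j=3, emitted=[]

[i=1,j=1] 2<5 → i++
[i=2,j=1] 3<5 → i++
[i=3,j=1] 7>5 → j++
[i=3,j=2] 7<8 → i++
[i=4,j=2] 9>8 → j++
[i=4,j=3] 9<27 → i++
[i=5,j=3] 12<27 → i++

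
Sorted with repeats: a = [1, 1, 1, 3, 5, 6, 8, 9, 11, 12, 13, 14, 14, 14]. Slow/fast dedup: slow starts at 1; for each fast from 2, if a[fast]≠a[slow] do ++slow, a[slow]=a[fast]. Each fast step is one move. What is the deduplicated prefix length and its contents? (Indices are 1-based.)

slow=1 fast=2: a[fast]=1=a[slow] dup, fast++
slow=1 fast=3: a[fast]=1=a[slow] dup, fast++
slow=1 fast=4: a[fast]=3≠a[slow]=1 write a[2]=3, slow++,fast++
slow=2 fast=5: a[fast]=5≠a[slow]=3 write a[3]=5, slow++,fast++
slow=3 fast=6: a[fast]=6≠a[slow]=5 write a[4]=6, slow++,fast++
slow=4 fast=7: a[fast]=8≠a[slow]=6 write a[5]=8, slow++,fast++
slow=5 fast=8: a[fast]=9≠a[slow]=8 write a[6]=9, slow++,fast++
slow=6 fast=9: a[fast]=11≠a[slow]=9 write a[7]=11, slow++,fast++
slow=7 fast=10: a[fast]=12≠a[slow]=11 write a[8]=12, slow++,fast++
slow=8 fast=11: a[fast]=13≠a[slow]=12 write a[9]=13, slow++,fast++
slow=9 fast=12: a[fast]=14≠a[slow]=13 write a[10]=14, slow++,fast++
slow=10 fast=13: a[fast]=14=a[slow] dup, fast++
slow=10 fast=14: a[fast]=14=a[slow] dup, fast++

length 10; prefix = [1, 3, 5, 6, 8, 9, 11, 12, 13, 14]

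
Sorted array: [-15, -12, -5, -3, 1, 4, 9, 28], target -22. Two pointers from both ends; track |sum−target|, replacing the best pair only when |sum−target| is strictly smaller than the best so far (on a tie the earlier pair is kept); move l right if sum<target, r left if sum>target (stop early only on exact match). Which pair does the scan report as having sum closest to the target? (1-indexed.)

l=1 r=8: -15+28=13 d=35 *, r--
l=1 r=7: -15+9=-6 d=16 *, r--
l=1 r=6: -15+4=-11 d=11 *, r--
l=1 r=5: -15+1=-14 d=8 *, r--
l=1 r=4: -15+-3=-18 d=4 *, r--
l=1 r=3: -15+-5=-20 d=2 *, r--
l=1 r=2: -15+-12=-27 d=5, l++

pair (-15, -5) with sum -20 (|Δ|=2)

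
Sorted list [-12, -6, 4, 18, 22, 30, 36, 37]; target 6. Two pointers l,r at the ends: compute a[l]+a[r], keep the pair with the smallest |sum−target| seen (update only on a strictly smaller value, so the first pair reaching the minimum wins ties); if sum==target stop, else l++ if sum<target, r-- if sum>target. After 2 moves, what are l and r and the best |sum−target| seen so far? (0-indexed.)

l=0, r=5, best |Δ|=18

l=0 r=7: -12+37=25 d=19 *, r--
l=0 r=6: -12+36=24 d=18 *, r--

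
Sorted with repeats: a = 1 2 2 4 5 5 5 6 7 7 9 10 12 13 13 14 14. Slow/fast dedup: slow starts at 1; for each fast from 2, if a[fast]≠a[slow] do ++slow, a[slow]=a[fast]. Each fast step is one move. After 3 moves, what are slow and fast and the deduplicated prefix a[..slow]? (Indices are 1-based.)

slow=3, fast=5, prefix=[1, 2, 4]

(s=1,f=2) a[fast]=2≠a[slow]=1 write a[2]=2 → slow++,fast++
(s=2,f=3) a[fast]=2=a[slow] dup → fast++
(s=2,f=4) a[fast]=4≠a[slow]=2 write a[3]=4 → slow++,fast++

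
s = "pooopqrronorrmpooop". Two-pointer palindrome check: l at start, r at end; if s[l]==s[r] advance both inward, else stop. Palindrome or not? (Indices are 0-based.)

l=0 r=18: 'p'=='p', l++,r--
l=1 r=17: 'o'=='o', l++,r--
l=2 r=16: 'o'=='o', l++,r--
l=3 r=15: 'o'=='o', l++,r--
l=4 r=14: 'p'=='p', l++,r--
l=5 r=13: 'q'!='m', stop

not a palindrome (mismatch at 5,13)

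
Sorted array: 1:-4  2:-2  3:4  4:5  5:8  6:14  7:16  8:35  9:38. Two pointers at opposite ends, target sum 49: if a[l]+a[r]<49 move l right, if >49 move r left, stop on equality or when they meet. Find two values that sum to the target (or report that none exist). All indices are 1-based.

[1,9] -4+38=34 <49 → l++
[2,9] -2+38=36 <49 → l++
[3,9] 4+38=42 <49 → l++
[4,9] 5+38=43 <49 → l++
[5,9] 8+38=46 <49 → l++
[6,9] 14+38=52 >49 → r--
[6,8] 14+35=49 → found

(14, 35)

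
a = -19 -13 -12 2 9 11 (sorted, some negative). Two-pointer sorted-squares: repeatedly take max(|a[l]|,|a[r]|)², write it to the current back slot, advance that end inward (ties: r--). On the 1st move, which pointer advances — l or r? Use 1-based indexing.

l=1 r=6: |-19|>|11| out[6]=361, l++

l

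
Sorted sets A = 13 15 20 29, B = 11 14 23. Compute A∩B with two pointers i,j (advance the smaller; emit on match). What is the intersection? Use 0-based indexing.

intersection = []

[i=0,j=0] 13>11 → j++
[i=0,j=1] 13<14 → i++
[i=1,j=1] 15>14 → j++
[i=1,j=2] 15<23 → i++
[i=2,j=2] 20<23 → i++
[i=3,j=2] 29>23 → j++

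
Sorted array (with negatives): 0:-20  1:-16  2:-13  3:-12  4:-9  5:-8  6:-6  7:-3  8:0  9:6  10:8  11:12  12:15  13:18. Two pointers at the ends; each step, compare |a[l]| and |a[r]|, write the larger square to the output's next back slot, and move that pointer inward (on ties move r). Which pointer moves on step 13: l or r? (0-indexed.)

l

[0,13] |-20|>|18| out[13]=400 → l++
[1,13] |-16|<=|18| out[12]=324 → r--
[1,12] |-16|>|15| out[11]=256 → l++
[2,12] |-13|<=|15| out[10]=225 → r--
[2,11] |-13|>|12| out[9]=169 → l++
[3,11] |-12|<=|12| out[8]=144 → r--
[3,10] |-12|>|8| out[7]=144 → l++
[4,10] |-9|>|8| out[6]=81 → l++
[5,10] |-8|<=|8| out[5]=64 → r--
[5,9] |-8|>|6| out[4]=64 → l++
[6,9] |-6|<=|6| out[3]=36 → r--
[6,8] |-6|>|0| out[2]=36 → l++
[7,8] |-3|>|0| out[1]=9 → l++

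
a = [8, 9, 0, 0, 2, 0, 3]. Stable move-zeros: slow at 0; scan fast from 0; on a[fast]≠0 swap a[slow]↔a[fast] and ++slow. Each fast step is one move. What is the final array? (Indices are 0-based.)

(s=0,f=0) a[fast]=8≠0 swap→a[0]=8 → slow++,fast++
(s=1,f=1) a[fast]=9≠0 swap→a[1]=9 → slow++,fast++
(s=2,f=2) a[fast]=0 → fast++
(s=2,f=3) a[fast]=0 → fast++
(s=2,f=4) a[fast]=2≠0 swap→a[2]=2 → slow++,fast++
(s=3,f=5) a[fast]=0 → fast++
(s=3,f=6) a[fast]=3≠0 swap→a[3]=3 → slow++,fast++

[8, 9, 2, 3, 0, 0, 0]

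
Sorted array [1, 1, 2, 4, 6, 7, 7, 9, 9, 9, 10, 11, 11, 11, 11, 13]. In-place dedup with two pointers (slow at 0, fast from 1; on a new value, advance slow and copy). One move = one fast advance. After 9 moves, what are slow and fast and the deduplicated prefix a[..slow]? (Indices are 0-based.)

slow=0 fast=1: a[fast]=1=a[slow] dup, fast++
slow=0 fast=2: a[fast]=2≠a[slow]=1 write a[1]=2, slow++,fast++
slow=1 fast=3: a[fast]=4≠a[slow]=2 write a[2]=4, slow++,fast++
slow=2 fast=4: a[fast]=6≠a[slow]=4 write a[3]=6, slow++,fast++
slow=3 fast=5: a[fast]=7≠a[slow]=6 write a[4]=7, slow++,fast++
slow=4 fast=6: a[fast]=7=a[slow] dup, fast++
slow=4 fast=7: a[fast]=9≠a[slow]=7 write a[5]=9, slow++,fast++
slow=5 fast=8: a[fast]=9=a[slow] dup, fast++
slow=5 fast=9: a[fast]=9=a[slow] dup, fast++

slow=5, fast=10, prefix=[1, 2, 4, 6, 7, 9]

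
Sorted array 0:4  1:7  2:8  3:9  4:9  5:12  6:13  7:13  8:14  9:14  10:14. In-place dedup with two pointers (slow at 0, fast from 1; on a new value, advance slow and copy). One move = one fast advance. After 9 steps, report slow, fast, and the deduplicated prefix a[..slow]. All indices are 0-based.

(s=0,f=1) a[fast]=7≠a[slow]=4 write a[1]=7 → slow++,fast++
(s=1,f=2) a[fast]=8≠a[slow]=7 write a[2]=8 → slow++,fast++
(s=2,f=3) a[fast]=9≠a[slow]=8 write a[3]=9 → slow++,fast++
(s=3,f=4) a[fast]=9=a[slow] dup → fast++
(s=3,f=5) a[fast]=12≠a[slow]=9 write a[4]=12 → slow++,fast++
(s=4,f=6) a[fast]=13≠a[slow]=12 write a[5]=13 → slow++,fast++
(s=5,f=7) a[fast]=13=a[slow] dup → fast++
(s=5,f=8) a[fast]=14≠a[slow]=13 write a[6]=14 → slow++,fast++
(s=6,f=9) a[fast]=14=a[slow] dup → fast++

slow=6, fast=10, prefix=[4, 7, 8, 9, 12, 13, 14]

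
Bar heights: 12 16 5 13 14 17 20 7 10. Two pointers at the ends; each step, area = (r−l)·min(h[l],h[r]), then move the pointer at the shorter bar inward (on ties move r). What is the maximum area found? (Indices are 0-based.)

[0,8] min(12,10)*8=80 best=80 * → r--
[0,7] min(12,7)*7=49 best=80 → r--
[0,6] min(12,20)*6=72 best=80 → l++
[1,6] min(16,20)*5=80 best=80 → l++
[2,6] min(5,20)*4=20 best=80 → l++
[3,6] min(13,20)*3=39 best=80 → l++
[4,6] min(14,20)*2=28 best=80 → l++
[5,6] min(17,20)*1=17 best=80 → l++

max area = 80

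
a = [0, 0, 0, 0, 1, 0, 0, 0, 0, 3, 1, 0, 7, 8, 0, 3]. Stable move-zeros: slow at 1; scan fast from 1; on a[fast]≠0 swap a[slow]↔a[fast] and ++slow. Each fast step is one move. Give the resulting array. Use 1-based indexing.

[1, 3, 1, 7, 8, 3, 0, 0, 0, 0, 0, 0, 0, 0, 0, 0]

slow=1 fast=1: a[fast]=0, fast++
slow=1 fast=2: a[fast]=0, fast++
slow=1 fast=3: a[fast]=0, fast++
slow=1 fast=4: a[fast]=0, fast++
slow=1 fast=5: a[fast]=1≠0 swap→a[1]=1, slow++,fast++
slow=2 fast=6: a[fast]=0, fast++
slow=2 fast=7: a[fast]=0, fast++
slow=2 fast=8: a[fast]=0, fast++
slow=2 fast=9: a[fast]=0, fast++
slow=2 fast=10: a[fast]=3≠0 swap→a[2]=3, slow++,fast++
slow=3 fast=11: a[fast]=1≠0 swap→a[3]=1, slow++,fast++
slow=4 fast=12: a[fast]=0, fast++
slow=4 fast=13: a[fast]=7≠0 swap→a[4]=7, slow++,fast++
slow=5 fast=14: a[fast]=8≠0 swap→a[5]=8, slow++,fast++
slow=6 fast=15: a[fast]=0, fast++
slow=6 fast=16: a[fast]=3≠0 swap→a[6]=3, slow++,fast++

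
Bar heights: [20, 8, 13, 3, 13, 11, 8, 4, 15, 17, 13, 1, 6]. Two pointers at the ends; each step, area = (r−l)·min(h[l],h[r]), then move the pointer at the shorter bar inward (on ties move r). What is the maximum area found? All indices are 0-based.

max area = 153

l=0 r=12: min(20,6)*12=72 best=72 *, r--
l=0 r=11: min(20,1)*11=11 best=72, r--
l=0 r=10: min(20,13)*10=130 best=130 *, r--
l=0 r=9: min(20,17)*9=153 best=153 *, r--
l=0 r=8: min(20,15)*8=120 best=153, r--
l=0 r=7: min(20,4)*7=28 best=153, r--
l=0 r=6: min(20,8)*6=48 best=153, r--
l=0 r=5: min(20,11)*5=55 best=153, r--
l=0 r=4: min(20,13)*4=52 best=153, r--
l=0 r=3: min(20,3)*3=9 best=153, r--
l=0 r=2: min(20,13)*2=26 best=153, r--
l=0 r=1: min(20,8)*1=8 best=153, r--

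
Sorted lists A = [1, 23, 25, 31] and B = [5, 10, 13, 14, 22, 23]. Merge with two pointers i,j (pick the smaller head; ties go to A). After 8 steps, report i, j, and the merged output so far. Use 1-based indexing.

i=1 j=1: A[i]=1<=B[j]=5 take 1, i++
i=2 j=1: A[i]=23>B[j]=5 take 5, j++
i=2 j=2: A[i]=23>B[j]=10 take 10, j++
i=2 j=3: A[i]=23>B[j]=13 take 13, j++
i=2 j=4: A[i]=23>B[j]=14 take 14, j++
i=2 j=5: A[i]=23>B[j]=22 take 22, j++
i=2 j=6: A[i]=23<=B[j]=23 take 23, i++
i=3 j=6: A[i]=25>B[j]=23 take 23, j++

i=3, j=7, merged so far=[1, 5, 10, 13, 14, 22, 23, 23]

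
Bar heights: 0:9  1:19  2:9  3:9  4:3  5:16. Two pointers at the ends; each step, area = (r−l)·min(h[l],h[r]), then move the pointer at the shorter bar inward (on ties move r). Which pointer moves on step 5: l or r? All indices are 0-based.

r

l=0 r=5: min(9,16)*5=45 best=45 *, l++
l=1 r=5: min(19,16)*4=64 best=64 *, r--
l=1 r=4: min(19,3)*3=9 best=64, r--
l=1 r=3: min(19,9)*2=18 best=64, r--
l=1 r=2: min(19,9)*1=9 best=64, r--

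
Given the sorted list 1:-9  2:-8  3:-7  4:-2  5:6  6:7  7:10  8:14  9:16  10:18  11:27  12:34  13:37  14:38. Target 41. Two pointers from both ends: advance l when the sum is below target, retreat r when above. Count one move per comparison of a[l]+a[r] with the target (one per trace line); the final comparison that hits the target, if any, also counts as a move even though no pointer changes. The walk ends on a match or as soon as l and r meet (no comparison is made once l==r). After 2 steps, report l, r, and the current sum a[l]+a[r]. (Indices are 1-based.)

l=1 r=14: -9+38=29 <41, l++
l=2 r=14: -8+38=30 <41, l++

l=3, r=14, sum=31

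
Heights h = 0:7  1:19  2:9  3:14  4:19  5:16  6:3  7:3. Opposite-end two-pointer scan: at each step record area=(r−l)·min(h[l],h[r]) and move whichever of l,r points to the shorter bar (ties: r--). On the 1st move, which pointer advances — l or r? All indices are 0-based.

[0,7] min(7,3)*7=21 best=21 * → r--

r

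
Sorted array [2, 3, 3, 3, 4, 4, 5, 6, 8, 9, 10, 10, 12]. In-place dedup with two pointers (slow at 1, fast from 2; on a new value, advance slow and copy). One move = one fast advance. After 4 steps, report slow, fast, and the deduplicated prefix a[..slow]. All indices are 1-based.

(s=1,f=2) a[fast]=3≠a[slow]=2 write a[2]=3 → slow++,fast++
(s=2,f=3) a[fast]=3=a[slow] dup → fast++
(s=2,f=4) a[fast]=3=a[slow] dup → fast++
(s=2,f=5) a[fast]=4≠a[slow]=3 write a[3]=4 → slow++,fast++

slow=3, fast=6, prefix=[2, 3, 4]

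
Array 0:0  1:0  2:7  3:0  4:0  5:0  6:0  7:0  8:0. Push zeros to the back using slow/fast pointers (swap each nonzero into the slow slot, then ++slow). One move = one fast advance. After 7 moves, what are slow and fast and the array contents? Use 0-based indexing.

slow=1, fast=7, a=[7, 0, 0, 0, 0, 0, 0, 0, 0]

slow=0 fast=0: a[fast]=0, fast++
slow=0 fast=1: a[fast]=0, fast++
slow=0 fast=2: a[fast]=7≠0 swap→a[0]=7, slow++,fast++
slow=1 fast=3: a[fast]=0, fast++
slow=1 fast=4: a[fast]=0, fast++
slow=1 fast=5: a[fast]=0, fast++
slow=1 fast=6: a[fast]=0, fast++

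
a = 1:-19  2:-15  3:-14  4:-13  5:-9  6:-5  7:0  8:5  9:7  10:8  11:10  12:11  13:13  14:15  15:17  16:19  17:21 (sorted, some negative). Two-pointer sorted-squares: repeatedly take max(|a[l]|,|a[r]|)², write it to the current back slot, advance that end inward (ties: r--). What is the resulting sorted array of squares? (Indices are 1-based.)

[0, 25, 25, 49, 64, 81, 100, 121, 169, 169, 196, 225, 225, 289, 361, 361, 441]

[1,17] |-19|<=|21| out[17]=441 → r--
[1,16] |-19|<=|19| out[16]=361 → r--
[1,15] |-19|>|17| out[15]=361 → l++
[2,15] |-15|<=|17| out[14]=289 → r--
[2,14] |-15|<=|15| out[13]=225 → r--
[2,13] |-15|>|13| out[12]=225 → l++
[3,13] |-14|>|13| out[11]=196 → l++
[4,13] |-13|<=|13| out[10]=169 → r--
[4,12] |-13|>|11| out[9]=169 → l++
[5,12] |-9|<=|11| out[8]=121 → r--
[5,11] |-9|<=|10| out[7]=100 → r--
[5,10] |-9|>|8| out[6]=81 → l++
[6,10] |-5|<=|8| out[5]=64 → r--
[6,9] |-5|<=|7| out[4]=49 → r--
[6,8] |-5|<=|5| out[3]=25 → r--
[6,7] |-5|>|0| out[2]=25 → l++
[7,7] |0|<=|0| out[1]=0 → r--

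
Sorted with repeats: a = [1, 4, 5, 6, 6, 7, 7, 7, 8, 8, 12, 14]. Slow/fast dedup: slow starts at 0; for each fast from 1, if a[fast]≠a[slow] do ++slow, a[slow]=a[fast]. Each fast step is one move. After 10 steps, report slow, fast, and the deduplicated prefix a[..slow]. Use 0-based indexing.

slow=6, fast=11, prefix=[1, 4, 5, 6, 7, 8, 12]

(s=0,f=1) a[fast]=4≠a[slow]=1 write a[1]=4 → slow++,fast++
(s=1,f=2) a[fast]=5≠a[slow]=4 write a[2]=5 → slow++,fast++
(s=2,f=3) a[fast]=6≠a[slow]=5 write a[3]=6 → slow++,fast++
(s=3,f=4) a[fast]=6=a[slow] dup → fast++
(s=3,f=5) a[fast]=7≠a[slow]=6 write a[4]=7 → slow++,fast++
(s=4,f=6) a[fast]=7=a[slow] dup → fast++
(s=4,f=7) a[fast]=7=a[slow] dup → fast++
(s=4,f=8) a[fast]=8≠a[slow]=7 write a[5]=8 → slow++,fast++
(s=5,f=9) a[fast]=8=a[slow] dup → fast++
(s=5,f=10) a[fast]=12≠a[slow]=8 write a[6]=12 → slow++,fast++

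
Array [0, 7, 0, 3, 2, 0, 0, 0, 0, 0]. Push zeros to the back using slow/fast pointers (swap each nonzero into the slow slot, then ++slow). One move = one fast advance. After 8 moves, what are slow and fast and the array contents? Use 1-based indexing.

(s=1,f=1) a[fast]=0 → fast++
(s=1,f=2) a[fast]=7≠0 swap→a[1]=7 → slow++,fast++
(s=2,f=3) a[fast]=0 → fast++
(s=2,f=4) a[fast]=3≠0 swap→a[2]=3 → slow++,fast++
(s=3,f=5) a[fast]=2≠0 swap→a[3]=2 → slow++,fast++
(s=4,f=6) a[fast]=0 → fast++
(s=4,f=7) a[fast]=0 → fast++
(s=4,f=8) a[fast]=0 → fast++

slow=4, fast=9, a=[7, 3, 2, 0, 0, 0, 0, 0, 0, 0]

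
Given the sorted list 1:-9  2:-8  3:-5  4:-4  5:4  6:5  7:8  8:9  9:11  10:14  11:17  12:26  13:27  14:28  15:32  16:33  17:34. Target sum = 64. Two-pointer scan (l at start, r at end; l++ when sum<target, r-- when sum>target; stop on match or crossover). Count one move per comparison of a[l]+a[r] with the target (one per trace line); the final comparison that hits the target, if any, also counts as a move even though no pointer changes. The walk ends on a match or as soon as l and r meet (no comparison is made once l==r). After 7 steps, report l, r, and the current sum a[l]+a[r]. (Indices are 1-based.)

l=8, r=17, sum=43

[1,17] -9+34=25 <64 → l++
[2,17] -8+34=26 <64 → l++
[3,17] -5+34=29 <64 → l++
[4,17] -4+34=30 <64 → l++
[5,17] 4+34=38 <64 → l++
[6,17] 5+34=39 <64 → l++
[7,17] 8+34=42 <64 → l++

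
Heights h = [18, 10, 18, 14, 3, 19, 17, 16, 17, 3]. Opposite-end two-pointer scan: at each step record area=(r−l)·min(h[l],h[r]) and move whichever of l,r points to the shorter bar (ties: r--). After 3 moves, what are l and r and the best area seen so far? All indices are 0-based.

l=0 r=9: min(18,3)*9=27 best=27 *, r--
l=0 r=8: min(18,17)*8=136 best=136 *, r--
l=0 r=7: min(18,16)*7=112 best=136, r--

l=0, r=6, best area=136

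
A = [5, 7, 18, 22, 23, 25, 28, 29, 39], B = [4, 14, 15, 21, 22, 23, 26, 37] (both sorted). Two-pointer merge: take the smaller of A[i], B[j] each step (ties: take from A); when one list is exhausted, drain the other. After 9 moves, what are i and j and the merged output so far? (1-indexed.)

i=5, j=6, merged so far=[4, 5, 7, 14, 15, 18, 21, 22, 22]

i=1 j=1: A[i]=5>B[j]=4 take 4, j++
i=1 j=2: A[i]=5<=B[j]=14 take 5, i++
i=2 j=2: A[i]=7<=B[j]=14 take 7, i++
i=3 j=2: A[i]=18>B[j]=14 take 14, j++
i=3 j=3: A[i]=18>B[j]=15 take 15, j++
i=3 j=4: A[i]=18<=B[j]=21 take 18, i++
i=4 j=4: A[i]=22>B[j]=21 take 21, j++
i=4 j=5: A[i]=22<=B[j]=22 take 22, i++
i=5 j=5: A[i]=23>B[j]=22 take 22, j++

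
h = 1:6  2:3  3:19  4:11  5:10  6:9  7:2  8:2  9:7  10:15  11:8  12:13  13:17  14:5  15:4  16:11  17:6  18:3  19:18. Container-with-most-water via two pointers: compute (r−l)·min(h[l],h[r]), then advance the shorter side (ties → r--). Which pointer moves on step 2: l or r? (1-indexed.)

l

[1,19] min(6,18)*18=108 best=108 * → l++
[2,19] min(3,18)*17=51 best=108 → l++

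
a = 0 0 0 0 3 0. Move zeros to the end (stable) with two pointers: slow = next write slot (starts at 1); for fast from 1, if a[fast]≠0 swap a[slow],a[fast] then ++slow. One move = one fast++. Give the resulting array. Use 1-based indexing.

[3, 0, 0, 0, 0, 0]

slow=1 fast=1: a[fast]=0, fast++
slow=1 fast=2: a[fast]=0, fast++
slow=1 fast=3: a[fast]=0, fast++
slow=1 fast=4: a[fast]=0, fast++
slow=1 fast=5: a[fast]=3≠0 swap→a[1]=3, slow++,fast++
slow=2 fast=6: a[fast]=0, fast++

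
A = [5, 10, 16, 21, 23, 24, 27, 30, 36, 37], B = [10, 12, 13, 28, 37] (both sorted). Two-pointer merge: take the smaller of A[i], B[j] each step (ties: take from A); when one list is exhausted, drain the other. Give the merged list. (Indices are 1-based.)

i=1 j=1: A[i]=5<=B[j]=10 take 5, i++
i=2 j=1: A[i]=10<=B[j]=10 take 10, i++
i=3 j=1: A[i]=16>B[j]=10 take 10, j++
i=3 j=2: A[i]=16>B[j]=12 take 12, j++
i=3 j=3: A[i]=16>B[j]=13 take 13, j++
i=3 j=4: A[i]=16<=B[j]=28 take 16, i++
i=4 j=4: A[i]=21<=B[j]=28 take 21, i++
i=5 j=4: A[i]=23<=B[j]=28 take 23, i++
i=6 j=4: A[i]=24<=B[j]=28 take 24, i++
i=7 j=4: A[i]=27<=B[j]=28 take 27, i++
i=8 j=4: A[i]=30>B[j]=28 take 28, j++
i=8 j=5: A[i]=30<=B[j]=37 take 30, i++
i=9 j=5: A[i]=36<=B[j]=37 take 36, i++
i=10 j=5: A[i]=37<=B[j]=37 take 37, i++
i=11 j=5: A done, take B[j]=37, j++

[5, 10, 10, 12, 13, 16, 21, 23, 24, 27, 28, 30, 36, 37, 37]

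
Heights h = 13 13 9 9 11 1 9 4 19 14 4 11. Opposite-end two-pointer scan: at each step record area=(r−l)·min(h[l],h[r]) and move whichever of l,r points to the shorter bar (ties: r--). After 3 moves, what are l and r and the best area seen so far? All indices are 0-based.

l=1, r=9, best area=121

l=0 r=11: min(13,11)*11=121 best=121 *, r--
l=0 r=10: min(13,4)*10=40 best=121, r--
l=0 r=9: min(13,14)*9=117 best=121, l++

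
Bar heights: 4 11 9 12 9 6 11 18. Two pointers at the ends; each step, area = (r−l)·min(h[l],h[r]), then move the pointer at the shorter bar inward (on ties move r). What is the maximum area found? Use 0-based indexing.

max area = 66

[0,7] min(4,18)*7=28 best=28 * → l++
[1,7] min(11,18)*6=66 best=66 * → l++
[2,7] min(9,18)*5=45 best=66 → l++
[3,7] min(12,18)*4=48 best=66 → l++
[4,7] min(9,18)*3=27 best=66 → l++
[5,7] min(6,18)*2=12 best=66 → l++
[6,7] min(11,18)*1=11 best=66 → l++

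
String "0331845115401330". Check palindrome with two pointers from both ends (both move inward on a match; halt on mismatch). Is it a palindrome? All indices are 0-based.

l=0 r=15: '0'=='0', l++,r--
l=1 r=14: '3'=='3', l++,r--
l=2 r=13: '3'=='3', l++,r--
l=3 r=12: '1'=='1', l++,r--
l=4 r=11: '8'!='0', stop

not a palindrome (mismatch at 4,11)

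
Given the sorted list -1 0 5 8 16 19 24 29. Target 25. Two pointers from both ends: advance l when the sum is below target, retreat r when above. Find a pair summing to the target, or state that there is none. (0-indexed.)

[0,7] -1+29=28 >25 → r--
[0,6] -1+24=23 <25 → l++
[1,6] 0+24=24 <25 → l++
[2,6] 5+24=29 >25 → r--
[2,5] 5+19=24 <25 → l++
[3,5] 8+19=27 >25 → r--
[3,4] 8+16=24 <25 → l++

no pair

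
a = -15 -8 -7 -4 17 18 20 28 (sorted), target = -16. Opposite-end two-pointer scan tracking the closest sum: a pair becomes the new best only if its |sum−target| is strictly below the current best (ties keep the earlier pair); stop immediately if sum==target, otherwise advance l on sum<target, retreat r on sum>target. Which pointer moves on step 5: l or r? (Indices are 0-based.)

[0,7] -15+28=13 d=29 * → r--
[0,6] -15+20=5 d=21 * → r--
[0,5] -15+18=3 d=19 * → r--
[0,4] -15+17=2 d=18 * → r--
[0,3] -15+-4=-19 d=3 * → l++

l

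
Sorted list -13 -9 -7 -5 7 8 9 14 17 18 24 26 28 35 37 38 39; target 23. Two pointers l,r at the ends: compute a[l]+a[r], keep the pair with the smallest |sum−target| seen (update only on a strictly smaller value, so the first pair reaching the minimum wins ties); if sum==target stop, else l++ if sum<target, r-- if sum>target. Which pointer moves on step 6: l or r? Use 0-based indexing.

l

l=0 r=16: -13+39=26 d=3 *, r--
l=0 r=15: -13+38=25 d=2 *, r--
l=0 r=14: -13+37=24 d=1 *, r--
l=0 r=13: -13+35=22 d=1, l++
l=1 r=13: -9+35=26 d=3, r--
l=1 r=12: -9+28=19 d=4, l++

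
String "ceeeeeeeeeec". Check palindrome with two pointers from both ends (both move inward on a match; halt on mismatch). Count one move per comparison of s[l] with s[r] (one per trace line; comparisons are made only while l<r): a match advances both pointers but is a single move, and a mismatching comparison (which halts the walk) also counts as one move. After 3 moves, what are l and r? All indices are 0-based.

[0,11] 'c'=='c' → l++,r--
[1,10] 'e'=='e' → l++,r--
[2,9] 'e'=='e' → l++,r--

l=3, r=8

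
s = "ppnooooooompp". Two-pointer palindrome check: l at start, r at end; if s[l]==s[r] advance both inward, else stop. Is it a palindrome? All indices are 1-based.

not a palindrome (mismatch at 3,11)

[1,13] 'p'=='p' → l++,r--
[2,12] 'p'=='p' → l++,r--
[3,11] 'n'!='m' → stop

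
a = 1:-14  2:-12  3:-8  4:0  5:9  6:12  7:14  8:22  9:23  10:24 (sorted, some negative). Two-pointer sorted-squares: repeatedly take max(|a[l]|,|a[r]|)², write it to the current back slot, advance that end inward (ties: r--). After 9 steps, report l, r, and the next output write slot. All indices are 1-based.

l=1 r=10: |-14|<=|24| out[10]=576, r--
l=1 r=9: |-14|<=|23| out[9]=529, r--
l=1 r=8: |-14|<=|22| out[8]=484, r--
l=1 r=7: |-14|<=|14| out[7]=196, r--
l=1 r=6: |-14|>|12| out[6]=196, l++
l=2 r=6: |-12|<=|12| out[5]=144, r--
l=2 r=5: |-12|>|9| out[4]=144, l++
l=3 r=5: |-8|<=|9| out[3]=81, r--
l=3 r=4: |-8|>|0| out[2]=64, l++

l=4, r=4, next write slot=1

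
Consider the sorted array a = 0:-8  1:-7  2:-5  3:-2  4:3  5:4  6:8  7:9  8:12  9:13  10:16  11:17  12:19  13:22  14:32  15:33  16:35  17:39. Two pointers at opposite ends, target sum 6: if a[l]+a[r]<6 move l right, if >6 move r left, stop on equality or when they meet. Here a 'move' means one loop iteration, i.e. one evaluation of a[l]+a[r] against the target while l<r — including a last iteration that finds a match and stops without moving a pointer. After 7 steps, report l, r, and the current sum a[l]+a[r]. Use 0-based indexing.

l=0 r=17: -8+39=31 >6, r--
l=0 r=16: -8+35=27 >6, r--
l=0 r=15: -8+33=25 >6, r--
l=0 r=14: -8+32=24 >6, r--
l=0 r=13: -8+22=14 >6, r--
l=0 r=12: -8+19=11 >6, r--
l=0 r=11: -8+17=9 >6, r--

l=0, r=10, sum=8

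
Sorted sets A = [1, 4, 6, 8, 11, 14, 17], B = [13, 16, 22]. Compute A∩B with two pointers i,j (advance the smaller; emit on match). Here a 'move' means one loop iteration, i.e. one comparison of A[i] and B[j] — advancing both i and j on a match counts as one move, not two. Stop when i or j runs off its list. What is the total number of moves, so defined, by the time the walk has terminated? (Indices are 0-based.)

[i=0,j=0] 1<13 → i++
[i=1,j=0] 4<13 → i++
[i=2,j=0] 6<13 → i++
[i=3,j=0] 8<13 → i++
[i=4,j=0] 11<13 → i++
[i=5,j=0] 14>13 → j++
[i=5,j=1] 14<16 → i++
[i=6,j=1] 17>16 → j++
[i=6,j=2] 17<22 → i++

9 moves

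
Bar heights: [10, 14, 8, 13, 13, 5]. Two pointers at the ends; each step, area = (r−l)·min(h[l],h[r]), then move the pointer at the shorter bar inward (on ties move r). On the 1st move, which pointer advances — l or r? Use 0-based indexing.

r

[0,5] min(10,5)*5=25 best=25 * → r--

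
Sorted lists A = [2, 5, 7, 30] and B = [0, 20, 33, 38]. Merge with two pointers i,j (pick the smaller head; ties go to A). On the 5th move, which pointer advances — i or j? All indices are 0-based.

j

[i=0,j=0] A[i]=2>B[j]=0 take 0 → j++
[i=0,j=1] A[i]=2<=B[j]=20 take 2 → i++
[i=1,j=1] A[i]=5<=B[j]=20 take 5 → i++
[i=2,j=1] A[i]=7<=B[j]=20 take 7 → i++
[i=3,j=1] A[i]=30>B[j]=20 take 20 → j++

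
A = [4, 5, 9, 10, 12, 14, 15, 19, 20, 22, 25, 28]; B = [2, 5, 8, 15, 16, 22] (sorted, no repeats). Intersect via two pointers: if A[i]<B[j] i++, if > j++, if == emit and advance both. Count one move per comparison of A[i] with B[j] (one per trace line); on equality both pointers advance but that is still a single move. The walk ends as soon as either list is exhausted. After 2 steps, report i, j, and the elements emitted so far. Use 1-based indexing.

[i=1,j=1] 4>2 → j++
[i=1,j=2] 4<5 → i++

i=2, j=2, emitted=[]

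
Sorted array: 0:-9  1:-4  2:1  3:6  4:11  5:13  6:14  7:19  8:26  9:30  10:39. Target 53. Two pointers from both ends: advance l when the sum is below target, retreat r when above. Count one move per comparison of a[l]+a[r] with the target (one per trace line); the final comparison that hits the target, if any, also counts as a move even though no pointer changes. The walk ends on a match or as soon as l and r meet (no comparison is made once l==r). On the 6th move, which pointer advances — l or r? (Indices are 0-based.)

l

[0,10] -9+39=30 <53 → l++
[1,10] -4+39=35 <53 → l++
[2,10] 1+39=40 <53 → l++
[3,10] 6+39=45 <53 → l++
[4,10] 11+39=50 <53 → l++
[5,10] 13+39=52 <53 → l++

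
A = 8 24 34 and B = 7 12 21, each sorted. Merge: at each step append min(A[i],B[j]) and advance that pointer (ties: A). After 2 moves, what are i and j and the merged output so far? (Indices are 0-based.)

[i=0,j=0] A[i]=8>B[j]=7 take 7 → j++
[i=0,j=1] A[i]=8<=B[j]=12 take 8 → i++

i=1, j=1, merged so far=[7, 8]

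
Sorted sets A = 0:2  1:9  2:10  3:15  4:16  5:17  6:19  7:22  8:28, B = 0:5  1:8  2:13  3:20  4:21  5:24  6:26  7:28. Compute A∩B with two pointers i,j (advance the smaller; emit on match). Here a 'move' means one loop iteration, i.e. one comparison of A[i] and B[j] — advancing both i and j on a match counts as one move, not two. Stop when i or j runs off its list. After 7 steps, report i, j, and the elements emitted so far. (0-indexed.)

i=4, j=3, emitted=[]

i=0 j=0: 2<5, i++
i=1 j=0: 9>5, j++
i=1 j=1: 9>8, j++
i=1 j=2: 9<13, i++
i=2 j=2: 10<13, i++
i=3 j=2: 15>13, j++
i=3 j=3: 15<20, i++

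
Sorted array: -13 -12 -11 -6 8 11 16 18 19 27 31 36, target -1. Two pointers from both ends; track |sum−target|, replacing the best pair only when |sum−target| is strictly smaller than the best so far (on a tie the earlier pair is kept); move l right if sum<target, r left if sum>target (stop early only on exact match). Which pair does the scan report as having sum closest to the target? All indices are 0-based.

pair (-12, 11) with sum -1 (|Δ|=0)

l=0 r=11: -13+36=23 d=24 *, r--
l=0 r=10: -13+31=18 d=19 *, r--
l=0 r=9: -13+27=14 d=15 *, r--
l=0 r=8: -13+19=6 d=7 *, r--
l=0 r=7: -13+18=5 d=6 *, r--
l=0 r=6: -13+16=3 d=4 *, r--
l=0 r=5: -13+11=-2 d=1 *, l++
l=1 r=5: -12+11=-1 d=0 *, stop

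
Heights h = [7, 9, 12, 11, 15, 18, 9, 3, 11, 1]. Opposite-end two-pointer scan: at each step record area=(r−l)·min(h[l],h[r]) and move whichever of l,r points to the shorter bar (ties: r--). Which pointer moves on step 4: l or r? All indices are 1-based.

r

[1,10] min(7,1)*9=9 best=9 * → r--
[1,9] min(7,11)*8=56 best=56 * → l++
[2,9] min(9,11)*7=63 best=63 * → l++
[3,9] min(12,11)*6=66 best=66 * → r--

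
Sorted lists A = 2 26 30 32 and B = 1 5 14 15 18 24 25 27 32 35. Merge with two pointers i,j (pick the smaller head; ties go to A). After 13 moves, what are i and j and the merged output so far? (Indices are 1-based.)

i=1 j=1: A[i]=2>B[j]=1 take 1, j++
i=1 j=2: A[i]=2<=B[j]=5 take 2, i++
i=2 j=2: A[i]=26>B[j]=5 take 5, j++
i=2 j=3: A[i]=26>B[j]=14 take 14, j++
i=2 j=4: A[i]=26>B[j]=15 take 15, j++
i=2 j=5: A[i]=26>B[j]=18 take 18, j++
i=2 j=6: A[i]=26>B[j]=24 take 24, j++
i=2 j=7: A[i]=26>B[j]=25 take 25, j++
i=2 j=8: A[i]=26<=B[j]=27 take 26, i++
i=3 j=8: A[i]=30>B[j]=27 take 27, j++
i=3 j=9: A[i]=30<=B[j]=32 take 30, i++
i=4 j=9: A[i]=32<=B[j]=32 take 32, i++
i=5 j=9: A done, take B[j]=32, j++

i=5, j=10, merged so far=[1, 2, 5, 14, 15, 18, 24, 25, 26, 27, 30, 32, 32]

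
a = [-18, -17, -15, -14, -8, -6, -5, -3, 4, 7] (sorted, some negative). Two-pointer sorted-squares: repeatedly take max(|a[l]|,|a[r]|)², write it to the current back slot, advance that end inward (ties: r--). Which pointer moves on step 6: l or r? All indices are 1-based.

[1,10] |-18|>|7| out[10]=324 → l++
[2,10] |-17|>|7| out[9]=289 → l++
[3,10] |-15|>|7| out[8]=225 → l++
[4,10] |-14|>|7| out[7]=196 → l++
[5,10] |-8|>|7| out[6]=64 → l++
[6,10] |-6|<=|7| out[5]=49 → r--

r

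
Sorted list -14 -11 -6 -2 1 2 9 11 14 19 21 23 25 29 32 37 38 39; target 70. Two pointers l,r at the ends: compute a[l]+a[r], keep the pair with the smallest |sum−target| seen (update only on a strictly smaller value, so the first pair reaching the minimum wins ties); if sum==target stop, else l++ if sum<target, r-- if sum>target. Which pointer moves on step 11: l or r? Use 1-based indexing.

[1,18] -14+39=25 d=45 * → l++
[2,18] -11+39=28 d=42 * → l++
[3,18] -6+39=33 d=37 * → l++
[4,18] -2+39=37 d=33 * → l++
[5,18] 1+39=40 d=30 * → l++
[6,18] 2+39=41 d=29 * → l++
[7,18] 9+39=48 d=22 * → l++
[8,18] 11+39=50 d=20 * → l++
[9,18] 14+39=53 d=17 * → l++
[10,18] 19+39=58 d=12 * → l++
[11,18] 21+39=60 d=10 * → l++

l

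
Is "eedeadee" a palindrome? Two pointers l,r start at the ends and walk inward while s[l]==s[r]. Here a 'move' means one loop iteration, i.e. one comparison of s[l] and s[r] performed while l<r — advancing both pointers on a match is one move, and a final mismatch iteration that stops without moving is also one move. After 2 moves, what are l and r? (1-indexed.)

l=3, r=6

l=1 r=8: 'e'=='e', l++,r--
l=2 r=7: 'e'=='e', l++,r--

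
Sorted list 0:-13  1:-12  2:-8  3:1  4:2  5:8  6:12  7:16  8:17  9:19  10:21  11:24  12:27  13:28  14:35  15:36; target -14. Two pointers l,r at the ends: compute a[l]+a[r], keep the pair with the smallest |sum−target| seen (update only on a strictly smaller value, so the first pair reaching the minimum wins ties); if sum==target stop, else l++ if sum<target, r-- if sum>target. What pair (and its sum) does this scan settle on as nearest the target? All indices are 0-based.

[0,15] -13+36=23 d=37 * → r--
[0,14] -13+35=22 d=36 * → r--
[0,13] -13+28=15 d=29 * → r--
[0,12] -13+27=14 d=28 * → r--
[0,11] -13+24=11 d=25 * → r--
[0,10] -13+21=8 d=22 * → r--
[0,9] -13+19=6 d=20 * → r--
[0,8] -13+17=4 d=18 * → r--
[0,7] -13+16=3 d=17 * → r--
[0,6] -13+12=-1 d=13 * → r--
[0,5] -13+8=-5 d=9 * → r--
[0,4] -13+2=-11 d=3 * → r--
[0,3] -13+1=-12 d=2 * → r--
[0,2] -13+-8=-21 d=7 → l++
[1,2] -12+-8=-20 d=6 → l++

pair (-13, 1) with sum -12 (|Δ|=2)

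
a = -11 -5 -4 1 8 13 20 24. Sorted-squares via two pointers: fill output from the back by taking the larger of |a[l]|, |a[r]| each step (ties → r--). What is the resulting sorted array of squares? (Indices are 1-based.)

[1, 16, 25, 64, 121, 169, 400, 576]

l=1 r=8: |-11|<=|24| out[8]=576, r--
l=1 r=7: |-11|<=|20| out[7]=400, r--
l=1 r=6: |-11|<=|13| out[6]=169, r--
l=1 r=5: |-11|>|8| out[5]=121, l++
l=2 r=5: |-5|<=|8| out[4]=64, r--
l=2 r=4: |-5|>|1| out[3]=25, l++
l=3 r=4: |-4|>|1| out[2]=16, l++
l=4 r=4: |1|<=|1| out[1]=1, r--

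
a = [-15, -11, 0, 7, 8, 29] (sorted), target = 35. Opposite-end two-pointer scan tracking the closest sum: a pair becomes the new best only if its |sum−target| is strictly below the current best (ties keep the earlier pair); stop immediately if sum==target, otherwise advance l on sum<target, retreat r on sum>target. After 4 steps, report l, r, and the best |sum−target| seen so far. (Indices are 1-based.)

l=4, r=5, best |Δ|=1

[1,6] -15+29=14 d=21 * → l++
[2,6] -11+29=18 d=17 * → l++
[3,6] 0+29=29 d=6 * → l++
[4,6] 7+29=36 d=1 * → r--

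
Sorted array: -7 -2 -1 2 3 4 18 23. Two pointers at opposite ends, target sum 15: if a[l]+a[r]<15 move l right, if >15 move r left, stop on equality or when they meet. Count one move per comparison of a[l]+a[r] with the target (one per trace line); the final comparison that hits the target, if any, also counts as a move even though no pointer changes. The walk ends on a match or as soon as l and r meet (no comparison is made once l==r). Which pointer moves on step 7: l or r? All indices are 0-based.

l

[0,7] -7+23=16 >15 → r--
[0,6] -7+18=11 <15 → l++
[1,6] -2+18=16 >15 → r--
[1,5] -2+4=2 <15 → l++
[2,5] -1+4=3 <15 → l++
[3,5] 2+4=6 <15 → l++
[4,5] 3+4=7 <15 → l++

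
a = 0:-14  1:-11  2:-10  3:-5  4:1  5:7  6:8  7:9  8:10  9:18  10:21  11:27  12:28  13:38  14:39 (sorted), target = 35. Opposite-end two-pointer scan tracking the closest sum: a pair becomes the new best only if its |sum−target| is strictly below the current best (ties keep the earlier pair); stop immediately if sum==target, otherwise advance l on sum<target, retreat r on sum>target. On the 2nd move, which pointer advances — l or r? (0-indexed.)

l=0 r=14: -14+39=25 d=10 *, l++
l=1 r=14: -11+39=28 d=7 *, l++

l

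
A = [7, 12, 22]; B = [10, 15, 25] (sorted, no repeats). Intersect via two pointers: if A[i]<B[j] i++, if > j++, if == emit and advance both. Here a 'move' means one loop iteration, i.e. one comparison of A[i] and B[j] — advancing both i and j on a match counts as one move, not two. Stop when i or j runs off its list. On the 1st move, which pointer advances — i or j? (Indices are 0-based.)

i

i=0 j=0: 7<10, i++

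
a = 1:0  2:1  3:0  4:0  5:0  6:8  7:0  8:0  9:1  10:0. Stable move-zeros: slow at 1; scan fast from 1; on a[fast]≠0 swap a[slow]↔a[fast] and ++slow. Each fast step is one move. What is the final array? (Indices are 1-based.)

(s=1,f=1) a[fast]=0 → fast++
(s=1,f=2) a[fast]=1≠0 swap→a[1]=1 → slow++,fast++
(s=2,f=3) a[fast]=0 → fast++
(s=2,f=4) a[fast]=0 → fast++
(s=2,f=5) a[fast]=0 → fast++
(s=2,f=6) a[fast]=8≠0 swap→a[2]=8 → slow++,fast++
(s=3,f=7) a[fast]=0 → fast++
(s=3,f=8) a[fast]=0 → fast++
(s=3,f=9) a[fast]=1≠0 swap→a[3]=1 → slow++,fast++
(s=4,f=10) a[fast]=0 → fast++

[1, 8, 1, 0, 0, 0, 0, 0, 0, 0]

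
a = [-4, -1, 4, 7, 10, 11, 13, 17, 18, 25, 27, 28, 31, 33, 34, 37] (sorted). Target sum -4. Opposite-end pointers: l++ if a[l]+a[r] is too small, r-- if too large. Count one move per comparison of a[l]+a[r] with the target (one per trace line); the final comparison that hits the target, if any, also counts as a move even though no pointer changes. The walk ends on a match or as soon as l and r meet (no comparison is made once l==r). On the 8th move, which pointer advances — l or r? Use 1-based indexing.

r

[1,16] -4+37=33 >-4 → r--
[1,15] -4+34=30 >-4 → r--
[1,14] -4+33=29 >-4 → r--
[1,13] -4+31=27 >-4 → r--
[1,12] -4+28=24 >-4 → r--
[1,11] -4+27=23 >-4 → r--
[1,10] -4+25=21 >-4 → r--
[1,9] -4+18=14 >-4 → r--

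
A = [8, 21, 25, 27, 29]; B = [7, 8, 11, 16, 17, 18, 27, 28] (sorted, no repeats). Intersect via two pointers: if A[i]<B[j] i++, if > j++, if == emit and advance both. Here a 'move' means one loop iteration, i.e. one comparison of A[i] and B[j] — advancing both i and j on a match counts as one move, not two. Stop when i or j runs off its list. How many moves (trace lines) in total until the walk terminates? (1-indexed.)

i=1 j=1: 8>7, j++
i=1 j=2: 8==8 emit, i++,j++
i=2 j=3: 21>11, j++
i=2 j=4: 21>16, j++
i=2 j=5: 21>17, j++
i=2 j=6: 21>18, j++
i=2 j=7: 21<27, i++
i=3 j=7: 25<27, i++
i=4 j=7: 27==27 emit, i++,j++
i=5 j=8: 29>28, j++

10 moves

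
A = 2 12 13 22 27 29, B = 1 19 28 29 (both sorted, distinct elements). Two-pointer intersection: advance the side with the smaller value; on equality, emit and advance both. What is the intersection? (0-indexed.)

[i=0,j=0] 2>1 → j++
[i=0,j=1] 2<19 → i++
[i=1,j=1] 12<19 → i++
[i=2,j=1] 13<19 → i++
[i=3,j=1] 22>19 → j++
[i=3,j=2] 22<28 → i++
[i=4,j=2] 27<28 → i++
[i=5,j=2] 29>28 → j++
[i=5,j=3] 29==29 emit → i++,j++

intersection = [29]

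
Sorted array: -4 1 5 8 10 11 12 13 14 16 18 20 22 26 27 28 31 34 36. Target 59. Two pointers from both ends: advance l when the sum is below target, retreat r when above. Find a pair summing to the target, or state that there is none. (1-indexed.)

(28, 31)

[1,19] -4+36=32 <59 → l++
[2,19] 1+36=37 <59 → l++
[3,19] 5+36=41 <59 → l++
[4,19] 8+36=44 <59 → l++
[5,19] 10+36=46 <59 → l++
[6,19] 11+36=47 <59 → l++
[7,19] 12+36=48 <59 → l++
[8,19] 13+36=49 <59 → l++
[9,19] 14+36=50 <59 → l++
[10,19] 16+36=52 <59 → l++
[11,19] 18+36=54 <59 → l++
[12,19] 20+36=56 <59 → l++
[13,19] 22+36=58 <59 → l++
[14,19] 26+36=62 >59 → r--
[14,18] 26+34=60 >59 → r--
[14,17] 26+31=57 <59 → l++
[15,17] 27+31=58 <59 → l++
[16,17] 28+31=59 → found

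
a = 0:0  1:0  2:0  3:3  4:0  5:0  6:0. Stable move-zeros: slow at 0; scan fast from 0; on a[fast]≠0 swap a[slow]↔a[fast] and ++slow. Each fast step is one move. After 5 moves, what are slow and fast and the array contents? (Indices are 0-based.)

slow=0 fast=0: a[fast]=0, fast++
slow=0 fast=1: a[fast]=0, fast++
slow=0 fast=2: a[fast]=0, fast++
slow=0 fast=3: a[fast]=3≠0 swap→a[0]=3, slow++,fast++
slow=1 fast=4: a[fast]=0, fast++

slow=1, fast=5, a=[3, 0, 0, 0, 0, 0, 0]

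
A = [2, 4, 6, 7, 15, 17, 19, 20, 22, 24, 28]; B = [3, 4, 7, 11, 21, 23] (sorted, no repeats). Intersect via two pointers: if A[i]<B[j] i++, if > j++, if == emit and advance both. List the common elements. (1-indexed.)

i=1 j=1: 2<3, i++
i=2 j=1: 4>3, j++
i=2 j=2: 4==4 emit, i++,j++
i=3 j=3: 6<7, i++
i=4 j=3: 7==7 emit, i++,j++
i=5 j=4: 15>11, j++
i=5 j=5: 15<21, i++
i=6 j=5: 17<21, i++
i=7 j=5: 19<21, i++
i=8 j=5: 20<21, i++
i=9 j=5: 22>21, j++
i=9 j=6: 22<23, i++
i=10 j=6: 24>23, j++

intersection = [4, 7]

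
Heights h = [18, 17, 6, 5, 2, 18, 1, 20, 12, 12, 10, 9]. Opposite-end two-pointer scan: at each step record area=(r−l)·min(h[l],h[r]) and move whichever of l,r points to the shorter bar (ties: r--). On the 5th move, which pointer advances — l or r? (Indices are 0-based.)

l=0 r=11: min(18,9)*11=99 best=99 *, r--
l=0 r=10: min(18,10)*10=100 best=100 *, r--
l=0 r=9: min(18,12)*9=108 best=108 *, r--
l=0 r=8: min(18,12)*8=96 best=108, r--
l=0 r=7: min(18,20)*7=126 best=126 *, l++

l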